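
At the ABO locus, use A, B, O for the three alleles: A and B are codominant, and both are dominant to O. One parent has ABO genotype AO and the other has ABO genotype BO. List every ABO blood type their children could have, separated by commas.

O, A, B, AB

Gametes from AO × BO give offspring ABO genotypes AB, AO, BO, OO, i.e. phenotypes O, A, B, AB.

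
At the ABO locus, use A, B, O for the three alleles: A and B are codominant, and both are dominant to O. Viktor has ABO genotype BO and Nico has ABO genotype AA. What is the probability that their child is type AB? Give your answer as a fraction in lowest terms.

ABO cross BO × AA → offspring phenotypes: 1/2 A, 1/2 AB.
So P(type AB) = 1/2.

1/2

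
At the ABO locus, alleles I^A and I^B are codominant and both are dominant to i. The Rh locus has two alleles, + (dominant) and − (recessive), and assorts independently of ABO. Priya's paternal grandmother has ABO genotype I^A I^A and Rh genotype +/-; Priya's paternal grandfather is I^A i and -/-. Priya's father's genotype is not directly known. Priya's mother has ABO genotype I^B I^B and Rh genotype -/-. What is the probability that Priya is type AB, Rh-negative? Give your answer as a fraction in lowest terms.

9/16

Priya's father's ABO genotype from I^A I^A × I^A i: 1/2 I^A I^A, 1/2 I^A i.
Crossing each possibility with the mother I^B I^B and summing P(type AB): 1/2·1 + 1/2·1/2 = 3/4.
Similarly for Rh via the father's Rh distribution: P(Rh-) = 3/4.
Independent loci: 3/4 × 3/4 = 9/16.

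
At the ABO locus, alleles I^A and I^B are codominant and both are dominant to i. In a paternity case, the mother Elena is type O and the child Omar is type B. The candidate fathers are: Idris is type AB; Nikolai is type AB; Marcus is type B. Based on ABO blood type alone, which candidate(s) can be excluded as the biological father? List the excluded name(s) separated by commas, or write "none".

none

A candidate is excluded only if no genotype consistent with his phenotype could produce a type B child with a type O mother.
Every candidate has at least one consistent genotype combination, so none can be excluded.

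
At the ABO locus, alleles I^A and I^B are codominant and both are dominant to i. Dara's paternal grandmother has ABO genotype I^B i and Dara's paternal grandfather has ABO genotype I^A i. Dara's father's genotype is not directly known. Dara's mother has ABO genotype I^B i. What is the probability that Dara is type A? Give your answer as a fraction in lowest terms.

Dara's father's ABO genotype from I^B i × I^A i: 1/4 I^A I^B, 1/4 I^A i, 1/4 I^B i, 1/4 i i.
Crossing each possibility with the mother I^B i and summing P(type A): 1/4·1/4 + 1/4·1/4 + 1/4·0 + 1/4·0 = 1/8.

1/8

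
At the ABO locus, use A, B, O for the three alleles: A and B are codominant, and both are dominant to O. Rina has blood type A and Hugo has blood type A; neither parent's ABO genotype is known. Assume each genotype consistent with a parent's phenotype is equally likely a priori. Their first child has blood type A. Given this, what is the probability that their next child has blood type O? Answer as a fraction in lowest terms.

1/20

Possible genotypes: Rina ∈ {AA, AO}; Hugo ∈ {AA, AO}.
Weight each parental genotype pair by prior × P(type-A child):
  AA × AA: posterior weight 4/15; P(next child type O) = 0.
  AA × AO: posterior weight 4/15; P(next child type O) = 0.
  AO × AA: posterior weight 4/15; P(next child type O) = 0.
  AO × AO: posterior weight 1/5; P(next child type O) = 1/4.
Weighted sum = 1/20.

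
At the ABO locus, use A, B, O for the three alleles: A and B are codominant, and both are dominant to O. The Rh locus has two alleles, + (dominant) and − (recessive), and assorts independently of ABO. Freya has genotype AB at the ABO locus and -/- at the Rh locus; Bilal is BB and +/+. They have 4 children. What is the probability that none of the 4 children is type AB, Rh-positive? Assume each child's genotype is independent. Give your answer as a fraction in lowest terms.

1/16

ABO cross AB × BB → 1/2 B, 1/2 AB.
Rh cross -/- × +/+ → 1 Rh+; so P(type AB, Rh-positive) = 1/2 × 1 = 1/2 per child.
P(not type AB, Rh-positive) = 1/2 for one child; (1/2)^4 = 1/16.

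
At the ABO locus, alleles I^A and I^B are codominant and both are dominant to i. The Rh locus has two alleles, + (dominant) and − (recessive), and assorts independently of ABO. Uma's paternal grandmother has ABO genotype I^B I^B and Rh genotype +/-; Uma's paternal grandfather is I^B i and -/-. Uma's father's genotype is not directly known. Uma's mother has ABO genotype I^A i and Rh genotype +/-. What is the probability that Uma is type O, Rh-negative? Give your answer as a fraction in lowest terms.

Uma's father's ABO genotype from I^B I^B × I^B i: 1/2 I^B I^B, 1/2 I^B i.
Crossing each possibility with the mother I^A i and summing P(type O): 1/2·0 + 1/2·1/4 = 1/8.
Similarly for Rh via the father's Rh distribution: P(Rh-) = 3/8.
Independent loci: 1/8 × 3/8 = 3/64.

3/64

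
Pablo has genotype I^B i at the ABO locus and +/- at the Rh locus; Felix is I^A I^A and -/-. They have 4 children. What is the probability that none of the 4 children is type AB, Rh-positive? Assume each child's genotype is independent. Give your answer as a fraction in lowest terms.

ABO cross I^B i × I^A I^A → 1/2 A, 1/2 AB.
Rh cross +/- × -/- → 1/2 Rh+, 1/2 Rh-; so P(type AB, Rh-positive) = 1/2 × 1/2 = 1/4 per child.
P(not type AB, Rh-positive) = 3/4 for one child; (3/4)^4 = 81/256.

81/256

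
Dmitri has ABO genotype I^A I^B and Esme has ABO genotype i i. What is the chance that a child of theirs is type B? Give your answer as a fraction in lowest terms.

ABO cross I^A I^B × i i → offspring phenotypes: 1/2 A, 1/2 B.
So P(type B) = 1/2.

1/2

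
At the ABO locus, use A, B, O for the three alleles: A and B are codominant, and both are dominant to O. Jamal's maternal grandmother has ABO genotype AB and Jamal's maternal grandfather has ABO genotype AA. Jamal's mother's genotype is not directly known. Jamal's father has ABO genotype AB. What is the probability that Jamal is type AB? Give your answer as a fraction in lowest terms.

1/2

Jamal's mother's ABO genotype from AB × AA: 1/2 AA, 1/2 AB.
Crossing each possibility with the father AB and summing P(type AB): 1/2·1/2 + 1/2·1/2 = 1/2.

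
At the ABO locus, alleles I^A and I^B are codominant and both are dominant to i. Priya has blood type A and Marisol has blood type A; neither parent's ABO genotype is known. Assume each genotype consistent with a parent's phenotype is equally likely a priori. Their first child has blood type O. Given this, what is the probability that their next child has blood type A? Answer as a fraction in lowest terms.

3/4

Possible genotypes: Priya ∈ {I^A I^A, I^A i}; Marisol ∈ {I^A I^A, I^A i}.
Weight each parental genotype pair by prior × P(type-O child):
  I^A i × I^A i: posterior weight 1; P(next child type A) = 3/4.
Weighted sum = 3/4.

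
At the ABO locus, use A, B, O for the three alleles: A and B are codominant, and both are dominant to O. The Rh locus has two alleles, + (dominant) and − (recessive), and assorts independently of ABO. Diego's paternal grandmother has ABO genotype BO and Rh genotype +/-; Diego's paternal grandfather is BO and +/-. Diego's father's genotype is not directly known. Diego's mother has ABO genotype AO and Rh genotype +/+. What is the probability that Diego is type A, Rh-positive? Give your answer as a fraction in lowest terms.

Diego's father's ABO genotype from BO × BO: 1/4 BB, 1/2 BO, 1/4 OO.
Crossing each possibility with the mother AO and summing P(type A): 1/4·0 + 1/2·1/4 + 1/4·1/2 = 1/4.
Similarly for Rh via the father's Rh distribution: P(Rh+) = 1.
Independent loci: 1/4 × 1 = 1/4.

1/4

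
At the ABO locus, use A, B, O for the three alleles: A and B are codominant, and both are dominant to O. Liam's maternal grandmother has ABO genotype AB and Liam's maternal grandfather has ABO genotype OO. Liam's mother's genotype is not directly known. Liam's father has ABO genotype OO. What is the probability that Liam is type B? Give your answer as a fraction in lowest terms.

1/4

Liam's mother's ABO genotype from AB × OO: 1/2 AO, 1/2 BO.
Crossing each possibility with the father OO and summing P(type B): 1/2·0 + 1/2·1/2 = 1/4.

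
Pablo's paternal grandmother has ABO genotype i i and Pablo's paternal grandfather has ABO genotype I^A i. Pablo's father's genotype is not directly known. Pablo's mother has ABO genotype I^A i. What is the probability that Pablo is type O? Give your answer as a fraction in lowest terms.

Pablo's father's ABO genotype from i i × I^A i: 1/2 I^A i, 1/2 i i.
Crossing each possibility with the mother I^A i and summing P(type O): 1/2·1/4 + 1/2·1/2 = 3/8.

3/8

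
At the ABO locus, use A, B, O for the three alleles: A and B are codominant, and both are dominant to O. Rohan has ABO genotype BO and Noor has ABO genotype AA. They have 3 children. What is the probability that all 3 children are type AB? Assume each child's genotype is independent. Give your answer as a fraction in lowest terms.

1/8

ABO cross BO × AA → 1/2 A, 1/2 AB.
So P(type AB) = 1/2 per child.
All 3 independent: (1/2)^3 = 1/8.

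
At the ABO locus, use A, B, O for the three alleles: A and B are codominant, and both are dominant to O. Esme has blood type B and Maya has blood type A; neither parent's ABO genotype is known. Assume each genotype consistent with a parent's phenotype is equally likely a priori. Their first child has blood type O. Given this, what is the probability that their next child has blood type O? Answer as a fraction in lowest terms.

Possible genotypes: Esme ∈ {BB, BO}; Maya ∈ {AA, AO}.
Weight each parental genotype pair by prior × P(type-O child):
  BO × AO: posterior weight 1; P(next child type O) = 1/4.
Weighted sum = 1/4.

1/4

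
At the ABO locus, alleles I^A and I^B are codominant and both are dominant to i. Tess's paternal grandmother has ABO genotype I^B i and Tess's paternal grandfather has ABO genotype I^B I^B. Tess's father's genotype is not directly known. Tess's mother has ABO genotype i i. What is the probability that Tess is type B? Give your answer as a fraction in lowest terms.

Tess's father's ABO genotype from I^B i × I^B I^B: 1/2 I^B I^B, 1/2 I^B i.
Crossing each possibility with the mother i i and summing P(type B): 1/2·1 + 1/2·1/2 = 3/4.

3/4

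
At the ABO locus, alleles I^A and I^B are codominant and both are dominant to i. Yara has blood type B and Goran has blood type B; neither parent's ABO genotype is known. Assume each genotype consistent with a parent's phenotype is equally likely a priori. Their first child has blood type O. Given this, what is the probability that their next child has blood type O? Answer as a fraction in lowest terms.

Possible genotypes: Yara ∈ {I^B I^B, I^B i}; Goran ∈ {I^B I^B, I^B i}.
Weight each parental genotype pair by prior × P(type-O child):
  I^B i × I^B i: posterior weight 1; P(next child type O) = 1/4.
Weighted sum = 1/4.

1/4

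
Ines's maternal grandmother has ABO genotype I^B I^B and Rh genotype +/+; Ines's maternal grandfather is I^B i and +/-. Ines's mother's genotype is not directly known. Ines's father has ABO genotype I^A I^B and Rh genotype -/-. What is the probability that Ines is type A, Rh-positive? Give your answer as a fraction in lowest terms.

3/32

Ines's mother's ABO genotype from I^B I^B × I^B i: 1/2 I^B I^B, 1/2 I^B i.
Crossing each possibility with the father I^A I^B and summing P(type A): 1/2·0 + 1/2·1/4 = 1/8.
Similarly for Rh via the mother's Rh distribution: P(Rh+) = 3/4.
Independent loci: 1/8 × 3/4 = 3/32.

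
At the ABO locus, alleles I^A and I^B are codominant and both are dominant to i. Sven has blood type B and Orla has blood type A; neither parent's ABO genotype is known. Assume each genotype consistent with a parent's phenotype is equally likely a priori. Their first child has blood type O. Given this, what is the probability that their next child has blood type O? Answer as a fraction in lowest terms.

1/4

Possible genotypes: Sven ∈ {I^B I^B, I^B i}; Orla ∈ {I^A I^A, I^A i}.
Weight each parental genotype pair by prior × P(type-O child):
  I^B i × I^A i: posterior weight 1; P(next child type O) = 1/4.
Weighted sum = 1/4.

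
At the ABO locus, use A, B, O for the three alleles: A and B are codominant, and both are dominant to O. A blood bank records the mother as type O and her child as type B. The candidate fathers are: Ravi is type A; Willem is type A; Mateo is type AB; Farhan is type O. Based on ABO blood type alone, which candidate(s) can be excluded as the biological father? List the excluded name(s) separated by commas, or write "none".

Ravi, Willem, Farhan

A candidate is excluded only if no genotype consistent with his phenotype could produce a type B child with a type O mother.
Ravi (type A): no genotype consistent with that phenotype can produce a type-B child with a type-O mother.
Willem (type A): no genotype consistent with that phenotype can produce a type-B child with a type-O mother.
Farhan (type O): no genotype consistent with that phenotype can produce a type-B child with a type-O mother.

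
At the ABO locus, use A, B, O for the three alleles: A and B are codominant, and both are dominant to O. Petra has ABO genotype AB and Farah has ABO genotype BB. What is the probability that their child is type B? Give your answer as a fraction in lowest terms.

ABO cross AB × BB → offspring phenotypes: 1/2 B, 1/2 AB.
So P(type B) = 1/2.

1/2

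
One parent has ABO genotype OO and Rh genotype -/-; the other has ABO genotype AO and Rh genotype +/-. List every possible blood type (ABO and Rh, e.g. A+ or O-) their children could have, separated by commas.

Gametes from OO × AO give offspring ABO genotypes AO, OO, i.e. phenotypes O, A.
Rh cross -/- × +/- → phenotypes Rh+, Rh-.
Combining independently: O+, O-, A+, A-.

O+, O-, A+, A-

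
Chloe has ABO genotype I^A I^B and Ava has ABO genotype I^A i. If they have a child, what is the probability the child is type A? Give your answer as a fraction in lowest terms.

1/2

ABO cross I^A I^B × I^A i → offspring phenotypes: 1/2 A, 1/4 B, 1/4 AB.
So P(type A) = 1/2.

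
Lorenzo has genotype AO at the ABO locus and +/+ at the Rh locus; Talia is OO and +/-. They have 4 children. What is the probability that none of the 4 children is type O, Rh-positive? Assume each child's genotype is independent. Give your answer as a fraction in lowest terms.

ABO cross AO × OO → 1/2 O, 1/2 A.
Rh cross +/+ × +/- → 1 Rh+; so P(type O, Rh-positive) = 1/2 × 1 = 1/2 per child.
P(not type O, Rh-positive) = 1/2 for one child; (1/2)^4 = 1/16.

1/16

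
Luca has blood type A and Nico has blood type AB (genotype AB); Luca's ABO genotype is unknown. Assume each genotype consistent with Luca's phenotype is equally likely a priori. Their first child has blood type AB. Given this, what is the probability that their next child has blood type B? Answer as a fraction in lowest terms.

Possible genotypes: Luca ∈ {AA, AO}; Nico ∈ {AB}.
Weight each parental genotype pair by prior × P(type-AB child):
  AA × AB: posterior weight 2/3; P(next child type B) = 0.
  AO × AB: posterior weight 1/3; P(next child type B) = 1/4.
Weighted sum = 1/12.

1/12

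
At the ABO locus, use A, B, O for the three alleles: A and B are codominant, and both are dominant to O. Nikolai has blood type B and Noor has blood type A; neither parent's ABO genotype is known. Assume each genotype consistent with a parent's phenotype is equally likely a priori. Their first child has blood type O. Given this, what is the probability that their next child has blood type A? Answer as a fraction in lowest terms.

1/4

Possible genotypes: Nikolai ∈ {BB, BO}; Noor ∈ {AA, AO}.
Weight each parental genotype pair by prior × P(type-O child):
  BO × AO: posterior weight 1; P(next child type A) = 1/4.
Weighted sum = 1/4.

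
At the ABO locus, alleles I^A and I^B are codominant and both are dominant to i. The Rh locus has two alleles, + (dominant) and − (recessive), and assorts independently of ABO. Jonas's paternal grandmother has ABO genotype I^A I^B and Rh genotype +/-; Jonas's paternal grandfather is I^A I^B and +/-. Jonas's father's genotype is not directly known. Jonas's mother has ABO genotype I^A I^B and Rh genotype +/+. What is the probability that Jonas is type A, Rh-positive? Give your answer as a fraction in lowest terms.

Jonas's father's ABO genotype from I^A I^B × I^A I^B: 1/4 I^A I^A, 1/2 I^A I^B, 1/4 I^B I^B.
Crossing each possibility with the mother I^A I^B and summing P(type A): 1/4·1/2 + 1/2·1/4 + 1/4·0 = 1/4.
Similarly for Rh via the father's Rh distribution: P(Rh+) = 1.
Independent loci: 1/4 × 1 = 1/4.

1/4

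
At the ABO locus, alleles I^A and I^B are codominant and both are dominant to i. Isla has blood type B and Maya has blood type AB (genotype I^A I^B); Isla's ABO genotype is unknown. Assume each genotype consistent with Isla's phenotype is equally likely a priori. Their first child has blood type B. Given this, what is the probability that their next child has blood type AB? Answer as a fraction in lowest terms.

Possible genotypes: Isla ∈ {I^B I^B, I^B i}; Maya ∈ {I^A I^B}.
Weight each parental genotype pair by prior × P(type-B child):
  I^B I^B × I^A I^B: posterior weight 1/2; P(next child type AB) = 1/2.
  I^B i × I^A I^B: posterior weight 1/2; P(next child type AB) = 1/4.
Weighted sum = 3/8.

3/8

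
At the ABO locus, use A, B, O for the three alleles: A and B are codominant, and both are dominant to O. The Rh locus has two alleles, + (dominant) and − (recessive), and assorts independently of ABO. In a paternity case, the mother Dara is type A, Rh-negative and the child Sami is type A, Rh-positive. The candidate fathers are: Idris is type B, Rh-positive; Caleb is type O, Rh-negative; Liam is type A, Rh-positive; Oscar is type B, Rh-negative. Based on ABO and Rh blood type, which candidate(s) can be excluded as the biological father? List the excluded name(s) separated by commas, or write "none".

A candidate is excluded only if no genotype consistent with his phenotype could produce a type A, Rh-positive child with a type A, Rh-negative mother.
Caleb (type O, Rh-): no genotype consistent with that phenotype can produce a type-A Rh+ child with a type-A mother.
Oscar (type B, Rh-): no genotype consistent with that phenotype can produce a type-A Rh+ child with a type-A mother.

Caleb, Oscar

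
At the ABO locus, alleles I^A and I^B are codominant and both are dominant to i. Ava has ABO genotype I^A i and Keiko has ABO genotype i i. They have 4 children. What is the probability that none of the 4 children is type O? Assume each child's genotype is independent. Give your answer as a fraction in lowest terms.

ABO cross I^A i × i i → 1/2 O, 1/2 A.
So P(type O) = 1/2 per child.
P(not type O) = 1/2 for one child; (1/2)^4 = 1/16.

1/16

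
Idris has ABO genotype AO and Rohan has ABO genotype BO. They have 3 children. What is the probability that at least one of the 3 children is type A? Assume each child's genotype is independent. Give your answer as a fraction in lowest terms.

37/64

ABO cross AO × BO → 1/4 O, 1/4 A, 1/4 B, 1/4 AB.
So P(type A) = 1/4 per child.
P(none) = (3/4)^3 = 27/64; P(at least one) = 1 − 27/64 = 37/64.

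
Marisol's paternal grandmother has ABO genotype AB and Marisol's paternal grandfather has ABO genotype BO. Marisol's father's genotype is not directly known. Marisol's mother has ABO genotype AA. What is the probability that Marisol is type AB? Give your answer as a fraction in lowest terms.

Marisol's father's ABO genotype from AB × BO: 1/4 AB, 1/4 AO, 1/4 BB, 1/4 BO.
Crossing each possibility with the mother AA and summing P(type AB): 1/4·1/2 + 1/4·0 + 1/4·1 + 1/4·1/2 = 1/2.

1/2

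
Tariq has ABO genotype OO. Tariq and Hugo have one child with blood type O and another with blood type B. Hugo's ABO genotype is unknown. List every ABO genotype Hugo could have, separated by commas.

For each candidate genotype of Hugo, check whether crossing it with OO can produce every observed child phenotype.
  AA → possible child types {A} ✗
  AB → possible child types {A, B} ✗
  AO → possible child types {O, A} ✗
  BB → possible child types {B} ✗
  BO → possible child types {O, B} ✓
  OO → possible child types {O} ✗

BO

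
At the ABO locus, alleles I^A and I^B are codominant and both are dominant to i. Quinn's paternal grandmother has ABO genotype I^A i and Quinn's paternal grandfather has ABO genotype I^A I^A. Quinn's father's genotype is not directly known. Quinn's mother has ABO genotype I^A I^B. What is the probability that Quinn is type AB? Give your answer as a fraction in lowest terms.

3/8

Quinn's father's ABO genotype from I^A i × I^A I^A: 1/2 I^A I^A, 1/2 I^A i.
Crossing each possibility with the mother I^A I^B and summing P(type AB): 1/2·1/2 + 1/2·1/4 = 3/8.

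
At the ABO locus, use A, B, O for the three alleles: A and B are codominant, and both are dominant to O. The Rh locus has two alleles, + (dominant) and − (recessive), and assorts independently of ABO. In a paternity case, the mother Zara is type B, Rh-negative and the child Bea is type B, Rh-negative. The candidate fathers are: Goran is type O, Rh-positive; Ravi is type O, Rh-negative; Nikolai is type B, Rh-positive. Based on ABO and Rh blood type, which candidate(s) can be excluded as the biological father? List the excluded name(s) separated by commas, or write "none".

A candidate is excluded only if no genotype consistent with his phenotype could produce a type B, Rh-negative child with a type B, Rh-negative mother.
Every candidate has at least one consistent genotype combination, so none can be excluded.

none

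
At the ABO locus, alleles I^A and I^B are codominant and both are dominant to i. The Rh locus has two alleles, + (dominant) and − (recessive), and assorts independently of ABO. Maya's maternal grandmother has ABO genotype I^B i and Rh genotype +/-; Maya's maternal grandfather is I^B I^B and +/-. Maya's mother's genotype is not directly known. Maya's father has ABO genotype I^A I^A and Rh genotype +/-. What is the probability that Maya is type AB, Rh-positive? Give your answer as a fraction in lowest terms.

Maya's mother's ABO genotype from I^B i × I^B I^B: 1/2 I^B I^B, 1/2 I^B i.
Crossing each possibility with the father I^A I^A and summing P(type AB): 1/2·1 + 1/2·1/2 = 3/4.
Similarly for Rh via the mother's Rh distribution: P(Rh+) = 3/4.
Independent loci: 3/4 × 3/4 = 9/16.

9/16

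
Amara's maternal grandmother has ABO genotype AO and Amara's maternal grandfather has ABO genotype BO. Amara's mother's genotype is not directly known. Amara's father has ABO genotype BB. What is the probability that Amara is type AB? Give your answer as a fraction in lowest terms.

1/4

Amara's mother's ABO genotype from AO × BO: 1/4 AB, 1/4 AO, 1/4 BO, 1/4 OO.
Crossing each possibility with the father BB and summing P(type AB): 1/4·1/2 + 1/4·1/2 + 1/4·0 + 1/4·0 = 1/4.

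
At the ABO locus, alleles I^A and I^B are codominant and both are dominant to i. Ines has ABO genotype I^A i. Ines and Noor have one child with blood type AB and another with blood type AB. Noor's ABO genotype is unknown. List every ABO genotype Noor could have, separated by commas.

I^A I^B, I^B I^B, I^B i

For each candidate genotype of Noor, check whether crossing it with I^A i can produce every observed child phenotype.
  I^A I^A → possible child types {A} ✗
  I^A I^B → possible child types {A, B, AB} ✓
  I^A i → possible child types {O, A} ✗
  I^B I^B → possible child types {B, AB} ✓
  I^B i → possible child types {O, A, B, AB} ✓
  i i → possible child types {O, A} ✗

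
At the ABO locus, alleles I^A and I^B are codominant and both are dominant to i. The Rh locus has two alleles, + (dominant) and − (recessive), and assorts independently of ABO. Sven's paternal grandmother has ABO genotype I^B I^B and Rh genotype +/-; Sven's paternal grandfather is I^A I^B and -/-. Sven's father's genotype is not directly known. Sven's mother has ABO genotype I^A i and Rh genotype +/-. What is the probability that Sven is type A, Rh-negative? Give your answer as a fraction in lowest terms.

3/32

Sven's father's ABO genotype from I^B I^B × I^A I^B: 1/2 I^A I^B, 1/2 I^B I^B.
Crossing each possibility with the mother I^A i and summing P(type A): 1/2·1/2 + 1/2·0 = 1/4.
Similarly for Rh via the father's Rh distribution: P(Rh-) = 3/8.
Independent loci: 1/4 × 3/8 = 3/32.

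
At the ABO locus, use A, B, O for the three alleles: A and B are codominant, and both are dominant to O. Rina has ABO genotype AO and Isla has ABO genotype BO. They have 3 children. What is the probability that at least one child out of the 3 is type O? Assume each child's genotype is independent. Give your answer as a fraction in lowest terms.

ABO cross AO × BO → 1/4 O, 1/4 A, 1/4 B, 1/4 AB.
So P(type O) = 1/4 per child.
P(none) = (3/4)^3 = 27/64; P(at least one) = 1 − 27/64 = 37/64.

37/64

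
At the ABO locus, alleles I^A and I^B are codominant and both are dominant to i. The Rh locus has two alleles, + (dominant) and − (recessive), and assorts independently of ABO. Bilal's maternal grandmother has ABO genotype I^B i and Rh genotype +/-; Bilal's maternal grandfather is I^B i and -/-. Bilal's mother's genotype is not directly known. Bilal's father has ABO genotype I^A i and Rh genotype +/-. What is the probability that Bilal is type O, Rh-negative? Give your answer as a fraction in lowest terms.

Bilal's mother's ABO genotype from I^B i × I^B i: 1/4 I^B I^B, 1/2 I^B i, 1/4 i i.
Crossing each possibility with the father I^A i and summing P(type O): 1/4·0 + 1/2·1/4 + 1/4·1/2 = 1/4.
Similarly for Rh via the mother's Rh distribution: P(Rh-) = 3/8.
Independent loci: 1/4 × 3/8 = 3/32.

3/32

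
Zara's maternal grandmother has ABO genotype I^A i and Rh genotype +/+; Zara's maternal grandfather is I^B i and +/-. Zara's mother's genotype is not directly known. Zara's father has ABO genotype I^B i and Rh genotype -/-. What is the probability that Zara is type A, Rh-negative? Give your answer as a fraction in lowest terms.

1/32

Zara's mother's ABO genotype from I^A i × I^B i: 1/4 I^A I^B, 1/4 I^A i, 1/4 I^B i, 1/4 i i.
Crossing each possibility with the father I^B i and summing P(type A): 1/4·1/4 + 1/4·1/4 + 1/4·0 + 1/4·0 = 1/8.
Similarly for Rh via the mother's Rh distribution: P(Rh-) = 1/4.
Independent loci: 1/8 × 1/4 = 1/32.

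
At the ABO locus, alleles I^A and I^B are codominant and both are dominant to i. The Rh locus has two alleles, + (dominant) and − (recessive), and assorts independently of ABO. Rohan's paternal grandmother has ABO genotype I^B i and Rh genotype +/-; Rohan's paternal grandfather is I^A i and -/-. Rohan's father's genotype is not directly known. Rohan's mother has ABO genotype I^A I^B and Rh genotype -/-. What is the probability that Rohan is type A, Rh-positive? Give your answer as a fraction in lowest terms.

3/32

Rohan's father's ABO genotype from I^B i × I^A i: 1/4 I^A I^B, 1/4 I^A i, 1/4 I^B i, 1/4 i i.
Crossing each possibility with the mother I^A I^B and summing P(type A): 1/4·1/4 + 1/4·1/2 + 1/4·1/4 + 1/4·1/2 = 3/8.
Similarly for Rh via the father's Rh distribution: P(Rh+) = 1/4.
Independent loci: 3/8 × 1/4 = 3/32.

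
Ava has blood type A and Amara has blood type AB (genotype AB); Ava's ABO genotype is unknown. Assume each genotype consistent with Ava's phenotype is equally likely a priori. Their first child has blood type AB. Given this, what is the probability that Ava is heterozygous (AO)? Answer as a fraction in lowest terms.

Possible genotypes: Ava ∈ {AA, AO}; Amara ∈ {AB}.
Weight each parental genotype pair by prior × P(type-AB child):
  AA × AB: posterior weight 2/3.
  AO × AB: posterior weight 1/3.
Sum the posterior weight over pairs where Ava is AO: 1/3.

1/3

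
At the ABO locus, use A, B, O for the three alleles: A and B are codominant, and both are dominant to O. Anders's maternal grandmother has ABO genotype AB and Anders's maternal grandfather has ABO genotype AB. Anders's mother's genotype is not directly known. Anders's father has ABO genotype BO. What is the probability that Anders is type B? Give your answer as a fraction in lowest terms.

1/2

Anders's mother's ABO genotype from AB × AB: 1/4 AA, 1/2 AB, 1/4 BB.
Crossing each possibility with the father BO and summing P(type B): 1/4·0 + 1/2·1/2 + 1/4·1 = 1/2.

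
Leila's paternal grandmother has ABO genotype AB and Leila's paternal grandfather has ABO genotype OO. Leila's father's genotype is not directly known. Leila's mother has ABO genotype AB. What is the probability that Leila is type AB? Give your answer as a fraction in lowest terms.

1/4

Leila's father's ABO genotype from AB × OO: 1/2 AO, 1/2 BO.
Crossing each possibility with the mother AB and summing P(type AB): 1/2·1/4 + 1/2·1/4 = 1/4.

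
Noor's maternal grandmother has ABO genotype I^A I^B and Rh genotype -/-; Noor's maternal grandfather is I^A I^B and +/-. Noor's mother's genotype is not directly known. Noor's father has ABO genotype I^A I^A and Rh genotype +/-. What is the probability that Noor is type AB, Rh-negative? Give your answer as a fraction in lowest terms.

Noor's mother's ABO genotype from I^A I^B × I^A I^B: 1/4 I^A I^A, 1/2 I^A I^B, 1/4 I^B I^B.
Crossing each possibility with the father I^A I^A and summing P(type AB): 1/4·0 + 1/2·1/2 + 1/4·1 = 1/2.
Similarly for Rh via the mother's Rh distribution: P(Rh-) = 3/8.
Independent loci: 1/2 × 3/8 = 3/16.

3/16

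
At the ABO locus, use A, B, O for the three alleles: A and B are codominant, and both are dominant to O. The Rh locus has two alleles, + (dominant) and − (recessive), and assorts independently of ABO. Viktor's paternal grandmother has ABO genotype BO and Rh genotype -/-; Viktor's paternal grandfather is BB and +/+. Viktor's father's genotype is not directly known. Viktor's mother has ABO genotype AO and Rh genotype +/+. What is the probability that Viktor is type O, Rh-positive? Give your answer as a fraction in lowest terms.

1/8

Viktor's father's ABO genotype from BO × BB: 1/2 BB, 1/2 BO.
Crossing each possibility with the mother AO and summing P(type O): 1/2·0 + 1/2·1/4 = 1/8.
Similarly for Rh via the father's Rh distribution: P(Rh+) = 1.
Independent loci: 1/8 × 1 = 1/8.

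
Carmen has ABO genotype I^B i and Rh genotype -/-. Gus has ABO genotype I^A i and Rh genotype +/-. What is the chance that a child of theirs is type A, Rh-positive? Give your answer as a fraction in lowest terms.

1/8

ABO cross I^B i × I^A i → offspring phenotypes: 1/4 O, 1/4 A, 1/4 B, 1/4 AB.
Rh cross -/- × +/- → 1/2 Rh+, 1/2 Rh-.
Independent loci: P(type A, Rh-positive) = 1/4 × 1/2 = 1/8.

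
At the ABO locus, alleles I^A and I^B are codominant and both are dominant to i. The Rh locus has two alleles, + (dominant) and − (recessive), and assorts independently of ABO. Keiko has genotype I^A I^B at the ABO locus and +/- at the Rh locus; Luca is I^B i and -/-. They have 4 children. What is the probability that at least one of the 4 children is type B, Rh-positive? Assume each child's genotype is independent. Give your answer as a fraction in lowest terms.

175/256

ABO cross I^A I^B × I^B i → 1/4 A, 1/2 B, 1/4 AB.
Rh cross +/- × -/- → 1/2 Rh+, 1/2 Rh-; so P(type B, Rh-positive) = 1/2 × 1/2 = 1/4 per child.
P(none) = (3/4)^4 = 81/256; P(at least one) = 1 − 81/256 = 175/256.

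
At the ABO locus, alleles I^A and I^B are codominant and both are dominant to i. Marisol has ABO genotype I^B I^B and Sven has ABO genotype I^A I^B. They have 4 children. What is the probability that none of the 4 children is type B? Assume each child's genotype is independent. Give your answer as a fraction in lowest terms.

1/16

ABO cross I^B I^B × I^A I^B → 1/2 B, 1/2 AB.
So P(type B) = 1/2 per child.
P(not type B) = 1/2 for one child; (1/2)^4 = 1/16.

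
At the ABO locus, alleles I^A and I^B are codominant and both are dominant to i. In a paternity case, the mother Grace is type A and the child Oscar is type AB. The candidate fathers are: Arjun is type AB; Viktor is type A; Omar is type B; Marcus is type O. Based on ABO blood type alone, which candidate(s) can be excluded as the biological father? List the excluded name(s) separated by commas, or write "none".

A candidate is excluded only if no genotype consistent with his phenotype could produce a type AB child with a type A mother.
Viktor (type A): no genotype consistent with that phenotype can produce a type-AB child with a type-A mother.
Marcus (type O): no genotype consistent with that phenotype can produce a type-AB child with a type-A mother.

Viktor, Marcus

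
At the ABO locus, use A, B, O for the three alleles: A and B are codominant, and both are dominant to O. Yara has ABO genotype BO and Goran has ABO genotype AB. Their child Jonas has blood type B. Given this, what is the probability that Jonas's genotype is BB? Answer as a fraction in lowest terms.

1/2

Cross BO × AB → 1/4 AB, 1/4 AO, 1/4 BB, 1/4 BO.
Type-B genotypes among offspring: BB (1/4), BO (1/4); total 1/2.
P(BB | type B) = (1/4) / (1/2) = 1/2.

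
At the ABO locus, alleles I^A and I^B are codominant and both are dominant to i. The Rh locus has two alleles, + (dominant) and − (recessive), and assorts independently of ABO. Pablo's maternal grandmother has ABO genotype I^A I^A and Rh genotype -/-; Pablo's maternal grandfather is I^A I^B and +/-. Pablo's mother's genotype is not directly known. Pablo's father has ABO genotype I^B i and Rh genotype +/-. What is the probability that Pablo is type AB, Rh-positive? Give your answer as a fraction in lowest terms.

Pablo's mother's ABO genotype from I^A I^A × I^A I^B: 1/2 I^A I^A, 1/2 I^A I^B.
Crossing each possibility with the father I^B i and summing P(type AB): 1/2·1/2 + 1/2·1/4 = 3/8.
Similarly for Rh via the mother's Rh distribution: P(Rh+) = 5/8.
Independent loci: 3/8 × 5/8 = 15/64.

15/64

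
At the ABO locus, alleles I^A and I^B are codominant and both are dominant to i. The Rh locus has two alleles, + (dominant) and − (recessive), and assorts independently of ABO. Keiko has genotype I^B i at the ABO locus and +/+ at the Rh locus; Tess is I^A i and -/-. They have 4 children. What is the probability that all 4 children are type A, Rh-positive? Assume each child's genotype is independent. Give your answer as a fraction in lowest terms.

1/256

ABO cross I^B i × I^A i → 1/4 O, 1/4 A, 1/4 B, 1/4 AB.
Rh cross +/+ × -/- → 1 Rh+; so P(type A, Rh-positive) = 1/4 × 1 = 1/4 per child.
All 4 independent: (1/4)^4 = 1/256.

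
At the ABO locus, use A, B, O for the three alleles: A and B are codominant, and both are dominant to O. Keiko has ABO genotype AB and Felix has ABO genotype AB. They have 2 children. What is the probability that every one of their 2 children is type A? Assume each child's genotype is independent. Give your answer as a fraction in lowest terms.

1/16

ABO cross AB × AB → 1/4 A, 1/4 B, 1/2 AB.
So P(type A) = 1/4 per child.
All 2 independent: (1/4)^2 = 1/16.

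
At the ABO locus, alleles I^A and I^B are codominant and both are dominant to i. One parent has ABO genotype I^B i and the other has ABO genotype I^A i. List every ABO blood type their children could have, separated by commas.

O, A, B, AB

Gametes from I^B i × I^A i give offspring ABO genotypes I^A I^B, I^A i, I^B i, i i, i.e. phenotypes O, A, B, AB.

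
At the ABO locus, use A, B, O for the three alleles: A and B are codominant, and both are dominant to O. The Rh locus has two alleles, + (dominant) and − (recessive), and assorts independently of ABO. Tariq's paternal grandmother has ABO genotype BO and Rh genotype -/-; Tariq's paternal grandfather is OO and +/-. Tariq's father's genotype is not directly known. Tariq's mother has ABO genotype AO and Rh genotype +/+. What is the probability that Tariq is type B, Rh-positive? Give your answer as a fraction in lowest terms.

1/8

Tariq's father's ABO genotype from BO × OO: 1/2 BO, 1/2 OO.
Crossing each possibility with the mother AO and summing P(type B): 1/2·1/4 + 1/2·0 = 1/8.
Similarly for Rh via the father's Rh distribution: P(Rh+) = 1.
Independent loci: 1/8 × 1 = 1/8.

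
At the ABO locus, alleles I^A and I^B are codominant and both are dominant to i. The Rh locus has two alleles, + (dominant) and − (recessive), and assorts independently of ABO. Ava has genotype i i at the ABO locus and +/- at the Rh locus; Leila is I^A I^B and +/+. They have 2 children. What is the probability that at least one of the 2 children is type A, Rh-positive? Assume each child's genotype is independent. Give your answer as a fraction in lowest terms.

ABO cross i i × I^A I^B → 1/2 A, 1/2 B.
Rh cross +/- × +/+ → 1 Rh+; so P(type A, Rh-positive) = 1/2 × 1 = 1/2 per child.
P(none) = (1/2)^2 = 1/4; P(at least one) = 1 − 1/4 = 3/4.

3/4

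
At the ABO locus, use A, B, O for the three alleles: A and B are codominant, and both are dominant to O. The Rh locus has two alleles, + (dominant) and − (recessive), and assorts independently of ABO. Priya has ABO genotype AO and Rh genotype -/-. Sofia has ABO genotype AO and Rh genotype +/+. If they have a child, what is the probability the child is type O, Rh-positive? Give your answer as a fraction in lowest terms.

ABO cross AO × AO → offspring phenotypes: 1/4 O, 3/4 A.
Rh cross -/- × +/+ → 1 Rh+.
Independent loci: P(type O, Rh-positive) = 1/4 × 1 = 1/4.

1/4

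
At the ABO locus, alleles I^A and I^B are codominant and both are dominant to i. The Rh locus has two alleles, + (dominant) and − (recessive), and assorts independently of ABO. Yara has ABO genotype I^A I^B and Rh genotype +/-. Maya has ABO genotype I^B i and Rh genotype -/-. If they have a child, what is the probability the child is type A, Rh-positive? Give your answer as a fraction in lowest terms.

ABO cross I^A I^B × I^B i → offspring phenotypes: 1/4 A, 1/2 B, 1/4 AB.
Rh cross +/- × -/- → 1/2 Rh+, 1/2 Rh-.
Independent loci: P(type A, Rh-positive) = 1/4 × 1/2 = 1/8.

1/8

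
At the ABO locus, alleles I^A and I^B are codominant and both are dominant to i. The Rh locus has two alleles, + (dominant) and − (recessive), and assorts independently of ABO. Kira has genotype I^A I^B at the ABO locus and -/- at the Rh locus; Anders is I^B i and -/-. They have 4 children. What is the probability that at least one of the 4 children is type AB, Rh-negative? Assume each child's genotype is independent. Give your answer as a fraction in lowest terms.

ABO cross I^A I^B × I^B i → 1/4 A, 1/2 B, 1/4 AB.
Rh cross -/- × -/- → 1 Rh-; so P(type AB, Rh-negative) = 1/4 × 1 = 1/4 per child.
P(none) = (3/4)^4 = 81/256; P(at least one) = 1 − 81/256 = 175/256.

175/256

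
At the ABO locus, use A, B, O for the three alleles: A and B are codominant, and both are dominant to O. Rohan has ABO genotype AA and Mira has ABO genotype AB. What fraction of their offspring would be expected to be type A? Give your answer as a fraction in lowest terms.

ABO cross AA × AB → offspring phenotypes: 1/2 A, 1/2 AB.
So P(type A) = 1/2.

1/2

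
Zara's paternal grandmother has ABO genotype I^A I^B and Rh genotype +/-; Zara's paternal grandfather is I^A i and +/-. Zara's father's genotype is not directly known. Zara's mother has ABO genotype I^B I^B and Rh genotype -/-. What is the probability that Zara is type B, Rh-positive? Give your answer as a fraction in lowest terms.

Zara's father's ABO genotype from I^A I^B × I^A i: 1/4 I^A I^A, 1/4 I^A I^B, 1/4 I^A i, 1/4 I^B i.
Crossing each possibility with the mother I^B I^B and summing P(type B): 1/4·0 + 1/4·1/2 + 1/4·1/2 + 1/4·1 = 1/2.
Similarly for Rh via the father's Rh distribution: P(Rh+) = 1/2.
Independent loci: 1/2 × 1/2 = 1/4.

1/4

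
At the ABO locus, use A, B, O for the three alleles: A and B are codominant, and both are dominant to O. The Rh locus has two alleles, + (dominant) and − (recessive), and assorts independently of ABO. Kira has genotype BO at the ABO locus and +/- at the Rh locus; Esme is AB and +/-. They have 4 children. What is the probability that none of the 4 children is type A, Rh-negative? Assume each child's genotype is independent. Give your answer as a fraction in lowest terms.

50625/65536

ABO cross BO × AB → 1/4 A, 1/2 B, 1/4 AB.
Rh cross +/- × +/- → 3/4 Rh+, 1/4 Rh-; so P(type A, Rh-negative) = 1/4 × 1/4 = 1/16 per child.
P(not type A, Rh-negative) = 15/16 for one child; (15/16)^4 = 50625/65536.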